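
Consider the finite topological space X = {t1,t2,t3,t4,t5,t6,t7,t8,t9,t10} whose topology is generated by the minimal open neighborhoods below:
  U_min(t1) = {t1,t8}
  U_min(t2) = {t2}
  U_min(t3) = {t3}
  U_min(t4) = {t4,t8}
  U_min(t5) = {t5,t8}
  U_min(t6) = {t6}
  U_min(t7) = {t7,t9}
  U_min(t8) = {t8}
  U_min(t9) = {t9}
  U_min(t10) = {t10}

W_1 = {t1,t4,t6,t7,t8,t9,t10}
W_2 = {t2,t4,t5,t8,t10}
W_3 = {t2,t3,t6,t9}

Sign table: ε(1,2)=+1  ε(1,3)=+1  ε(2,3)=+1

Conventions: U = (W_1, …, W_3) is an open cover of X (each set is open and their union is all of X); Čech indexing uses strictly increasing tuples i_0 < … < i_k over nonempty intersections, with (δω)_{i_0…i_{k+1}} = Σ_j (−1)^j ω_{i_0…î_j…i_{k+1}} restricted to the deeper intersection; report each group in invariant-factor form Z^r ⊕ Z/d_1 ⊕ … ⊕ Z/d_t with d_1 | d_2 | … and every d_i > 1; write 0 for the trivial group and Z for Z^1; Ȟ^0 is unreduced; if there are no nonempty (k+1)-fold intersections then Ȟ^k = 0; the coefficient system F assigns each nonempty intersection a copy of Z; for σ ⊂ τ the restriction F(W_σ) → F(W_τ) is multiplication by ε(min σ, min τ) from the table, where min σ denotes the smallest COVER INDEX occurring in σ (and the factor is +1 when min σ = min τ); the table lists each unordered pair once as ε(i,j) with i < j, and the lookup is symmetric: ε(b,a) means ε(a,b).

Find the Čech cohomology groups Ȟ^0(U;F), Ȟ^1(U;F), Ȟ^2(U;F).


Ȟ^0(U;F) ≅ Z, Ȟ^1(U;F) ≅ Z and Ȟ^2(U;F) ≅ 0

nerve simplices:
  W12={t4,t8,t10} W13={t6,t9} W23={t2}
C dims 3,3; δ0: rk 2, SNF 1^2
degree 0: 3−2−0 = 1 → Ȟ^0 ≅ Z
degree 1: 3−0−2 = 1 → Ȟ^1 ≅ Z
degree 2: 0−0−0 = 0 → Ȟ^2 ≅ 0


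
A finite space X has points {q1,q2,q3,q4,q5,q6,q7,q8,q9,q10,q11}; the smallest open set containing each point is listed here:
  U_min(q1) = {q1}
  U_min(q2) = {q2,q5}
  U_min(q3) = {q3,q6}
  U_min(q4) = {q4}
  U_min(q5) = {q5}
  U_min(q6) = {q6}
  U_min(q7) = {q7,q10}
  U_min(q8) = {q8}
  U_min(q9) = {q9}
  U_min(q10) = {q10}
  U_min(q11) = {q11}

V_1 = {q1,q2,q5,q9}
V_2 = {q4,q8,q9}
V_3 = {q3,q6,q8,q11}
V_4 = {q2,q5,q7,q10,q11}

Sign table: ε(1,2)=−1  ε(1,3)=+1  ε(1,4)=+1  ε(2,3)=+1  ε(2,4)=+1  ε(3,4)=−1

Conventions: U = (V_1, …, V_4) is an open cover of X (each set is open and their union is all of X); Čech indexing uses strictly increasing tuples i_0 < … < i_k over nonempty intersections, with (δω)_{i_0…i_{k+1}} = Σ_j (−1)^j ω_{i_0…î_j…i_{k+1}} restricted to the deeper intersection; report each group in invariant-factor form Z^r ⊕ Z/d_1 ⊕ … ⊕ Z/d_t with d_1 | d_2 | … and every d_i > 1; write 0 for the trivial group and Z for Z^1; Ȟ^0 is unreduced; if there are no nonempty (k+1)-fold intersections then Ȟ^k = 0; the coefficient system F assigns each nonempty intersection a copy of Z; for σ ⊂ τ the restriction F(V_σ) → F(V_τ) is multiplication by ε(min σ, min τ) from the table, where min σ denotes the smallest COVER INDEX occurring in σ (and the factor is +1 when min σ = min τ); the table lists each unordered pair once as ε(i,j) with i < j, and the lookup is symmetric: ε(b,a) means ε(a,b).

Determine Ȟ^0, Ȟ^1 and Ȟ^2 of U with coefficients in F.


cover nerve:
  V12={q9} V14={q2,q5} V23={q8} V34={q11}
C dims 4,4; δ0: rk 3, SNF 1^3
Ȟ^0: (4−3)−0=1 ⇒ Z
Ȟ^1: (4−0)−3=1 ⇒ Z
Ȟ^2: (0−0)−0=0 ⇒ 0

Ȟ^0 ≅ Z; Ȟ^1 ≅ Z; Ȟ^2 ≅ 0


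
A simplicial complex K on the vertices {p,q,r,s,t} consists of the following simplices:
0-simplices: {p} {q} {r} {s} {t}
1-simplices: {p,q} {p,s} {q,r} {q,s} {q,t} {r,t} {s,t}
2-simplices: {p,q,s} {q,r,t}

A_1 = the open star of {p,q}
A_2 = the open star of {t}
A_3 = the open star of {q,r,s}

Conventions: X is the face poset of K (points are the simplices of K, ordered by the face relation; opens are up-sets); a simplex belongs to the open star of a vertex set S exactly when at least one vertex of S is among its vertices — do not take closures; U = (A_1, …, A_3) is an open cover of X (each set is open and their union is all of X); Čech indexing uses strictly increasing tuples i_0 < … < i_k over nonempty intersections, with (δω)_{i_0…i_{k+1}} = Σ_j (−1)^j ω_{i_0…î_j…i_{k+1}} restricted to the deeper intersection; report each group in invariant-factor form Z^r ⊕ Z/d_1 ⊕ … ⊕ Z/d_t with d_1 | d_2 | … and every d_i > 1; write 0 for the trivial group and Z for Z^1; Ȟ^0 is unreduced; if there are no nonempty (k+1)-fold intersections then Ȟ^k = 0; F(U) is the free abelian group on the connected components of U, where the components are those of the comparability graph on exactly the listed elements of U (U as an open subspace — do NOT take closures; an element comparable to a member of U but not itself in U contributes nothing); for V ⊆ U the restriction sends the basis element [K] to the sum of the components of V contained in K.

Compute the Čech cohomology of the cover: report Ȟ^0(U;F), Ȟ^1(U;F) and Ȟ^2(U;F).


Ȟ^0 ≅ Z,  Ȟ^1 ≅ Z,  Ȟ^2 ≅ 0

intersection data:
  A1={{p},{q},{p,q},{p,s},{q,r},{q,s},{q,t},{p,q,s},{q,r,t}} A2={{t},{q,t},{r,t},{s,t},{q,r,t}} A3={{q},{r},{s},{p,q},{p,s},{q,r},{q,s},{q,t},{r,t},{s,t},{p,q,s},{q,r,t}}
  A12={{q,t},{q,r,t}} A13={{q},{p,q},{p,s},{q,r},{q,s},{q,t},{p,q,s},{q,r,t}} A23={{q,t},{r,t},{s,t},{q,r,t}}
  A123={{q,t},{q,r,t}}
components per intersection:
  A1: {{p},{q},{p,q},{p,s},{q,r},{q,s},{q,t},{p,q,s},{q,r,t}}
  A2: {{t},{q,t},{r,t},{s,t},{q,r,t}}
  A3: {{q},{r},{s},{p,q},{p,s},{q,r},{q,s},{q,t},{r,t},{s,t},{p,q,s},{q,r,t}}
  A12: {{q,t},{q,r,t}}
  A13: {{q},{p,q},{p,s},{q,r},{q,s},{q,t},{p,q,s},{q,r,t}}
  A23: {{q,t},{r,t},{q,r,t}} {{s,t}}
  A123: {{q,t},{q,r,t}}
C dims 3,4,1; δ0: rk 2, SNF 1^2; δ1: rk 1, SNF 1^1
Ȟ^0 = (3 − 2) − 0 = 1, so Ȟ^0 ≅ Z
Ȟ^1 = (4 − 1) − 2 = 1, so Ȟ^1 ≅ Z
Ȟ^2 = (1 − 0) − 1 = 0, so Ȟ^2 ≅ 0


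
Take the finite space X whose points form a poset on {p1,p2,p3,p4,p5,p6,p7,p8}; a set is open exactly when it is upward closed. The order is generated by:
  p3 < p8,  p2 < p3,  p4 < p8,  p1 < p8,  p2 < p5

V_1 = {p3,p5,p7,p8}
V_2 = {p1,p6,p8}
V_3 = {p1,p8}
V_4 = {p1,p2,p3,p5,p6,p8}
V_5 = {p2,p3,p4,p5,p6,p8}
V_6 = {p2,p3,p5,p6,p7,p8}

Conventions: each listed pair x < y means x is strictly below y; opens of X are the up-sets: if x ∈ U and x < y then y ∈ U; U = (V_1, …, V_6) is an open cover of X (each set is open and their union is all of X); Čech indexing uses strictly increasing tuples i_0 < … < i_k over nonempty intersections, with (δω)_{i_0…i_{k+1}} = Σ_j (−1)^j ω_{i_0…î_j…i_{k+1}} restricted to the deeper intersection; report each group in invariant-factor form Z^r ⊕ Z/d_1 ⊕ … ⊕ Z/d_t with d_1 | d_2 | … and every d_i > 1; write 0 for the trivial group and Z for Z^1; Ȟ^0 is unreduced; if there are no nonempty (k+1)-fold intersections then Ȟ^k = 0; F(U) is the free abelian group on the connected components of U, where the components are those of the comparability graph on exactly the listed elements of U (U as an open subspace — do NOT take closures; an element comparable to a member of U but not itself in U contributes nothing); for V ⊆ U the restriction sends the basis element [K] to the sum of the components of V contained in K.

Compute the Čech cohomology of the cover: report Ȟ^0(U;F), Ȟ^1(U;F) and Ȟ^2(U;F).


Ȟ^0(U;F) ≅ Z^3,  Ȟ^1(U;F) ≅ 0,  Ȟ^2(U;F) ≅ 0

nerve simplices:
  V12={p8} V13={p8} V14={p3,p5,p8} V15={p3,p5,p8} V16={p3,p5,p7,p8} V23={p1,p8} V24={p1,p6,p8} V25={p6,p8} V26={p6,p8} V34={p1,p8} V35={p8} V36={p8} V45={p2,p3,p5,p6,p8} V46={p2,p3,p5,p6,p8} V56={p2,p3,p5,p6,p8}
  V123={p8} V124={p8} V125={p8} V126={p8} V134={p8} V135={p8} V136={p8} V145={p3,p5,p8} V146={p3,p5,p8} V156={p3,p5,p8} V234={p1,p8} V235={p8} V236={p8} V245={p6,p8} V246={p6,p8} V256={p6,p8} V345={p8} V346={p8} V356={p8} V456={p2,p3,p5,p6,p8}
  V1234={p8} V1235={p8} V1236={p8} V1245={p8} V1246={p8} V1256={p8} V1345={p8} V1346={p8} V1356={p8} V1456={p3,p5,p8} V2345={p8} V2346={p8} V2356={p8} V2456={p6,p8} V3456={p8}
  V12345={p8} V12346={p8} V12356={p8} V12456={p8} V13456={p8} V23456={p8}
  V123456={p8}
components per intersection:
  V1: {p3,p8} {p5} {p7}
  V2: {p1,p8} {p6}
  V3: {p1,p8}
  V4: {p1,p2,p3,p5,p8} {p6}
  V5: {p2,p3,p4,p5,p8} {p6}
  V6: {p2,p3,p5,p8} {p6} {p7}
  V12: {p8}
  V13: {p8}
  V14: {p3,p8} {p5}
  V15: {p3,p8} {p5}
  V16: {p3,p8} {p5} {p7}
  V23: {p1,p8}
  V24: {p1,p8} {p6}
  V25: {p6} {p8}
  V26: {p6} {p8}
  V34: {p1,p8}
  V35: {p8}
  V36: {p8}
  V45: {p2,p3,p5,p8} {p6}
  V46: {p2,p3,p5,p8} {p6}
  V56: {p2,p3,p5,p8} {p6}
  V123: {p8}
  V124: {p8}
  V125: {p8}
  V126: {p8}
  V134: {p8}
  V135: {p8}
  V136: {p8}
  V145: {p3,p8} {p5}
  V146: {p3,p8} {p5}
  V156: {p3,p8} {p5}
  V234: {p1,p8}
  V235: {p8}
  V236: {p8}
  V245: {p6} {p8}
  V246: {p6} {p8}
  V256: {p6} {p8}
  V345: {p8}
  V346: {p8}
  V356: {p8}
  V456: {p2,p3,p5,p8} {p6}
  V1234: {p8}
  V1235: {p8}
  V1236: {p8}
  V1245: {p8}
  V1246: {p8}
  V1256: {p8}
  V1345: {p8}
  V1346: {p8}
  V1356: {p8}
  V1456: {p3,p8} {p5}
  V2345: {p8}
  V2346: {p8}
  V2356: {p8}
  V2456: {p6} {p8}
  V3456: {p8}
  V12345: {p8}
  V12346: {p8}
  V12356: {p8}
  V12456: {p8}
  V13456: {p8}
  V23456: {p8}
  V123456: {p8}
C dims 13,25,27,17; δ0: rk 10, SNF 1^10; δ1: rk 15, SNF 1^15; δ2: rk 12, SNF 1^12
degree 0: 13−10−0 = 3 → Ȟ^0 ≅ Z^3
degree 1: 25−15−10 = 0 → Ȟ^1 ≅ 0
degree 2: 27−12−15 = 0 → Ȟ^2 ≅ 0


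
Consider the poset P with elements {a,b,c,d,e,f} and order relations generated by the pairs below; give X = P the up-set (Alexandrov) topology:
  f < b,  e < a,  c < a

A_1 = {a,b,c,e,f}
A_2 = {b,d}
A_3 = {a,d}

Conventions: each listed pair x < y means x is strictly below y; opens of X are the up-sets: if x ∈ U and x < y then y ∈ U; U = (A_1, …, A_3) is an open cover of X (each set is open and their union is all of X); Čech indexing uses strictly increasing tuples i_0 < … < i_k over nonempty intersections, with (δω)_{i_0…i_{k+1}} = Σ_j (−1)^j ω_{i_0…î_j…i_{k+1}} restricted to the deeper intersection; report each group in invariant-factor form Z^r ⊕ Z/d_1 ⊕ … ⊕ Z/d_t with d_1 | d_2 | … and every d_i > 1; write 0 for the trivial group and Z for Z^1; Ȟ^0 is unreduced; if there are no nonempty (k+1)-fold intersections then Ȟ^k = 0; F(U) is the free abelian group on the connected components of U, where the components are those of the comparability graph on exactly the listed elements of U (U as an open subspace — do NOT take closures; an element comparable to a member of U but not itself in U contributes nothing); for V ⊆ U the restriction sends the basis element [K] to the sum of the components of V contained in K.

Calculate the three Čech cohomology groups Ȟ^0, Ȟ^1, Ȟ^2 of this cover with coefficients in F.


Ȟ^0 ≅ Z^3; Ȟ^1 ≅ 0; Ȟ^2 ≅ 0

nonempty intersections:
  A12={b} A13={a} A23={d}
components per intersection:
  A1: {a,c,e} {b,f}
  A2: {b} {d}
  A3: {a} {d}
  A12: {b}
  A13: {a}
  A23: {d}
C dims 6,3; δ0: rk 3, SNF 1^3
Ȟ^0: (6−3)−0=3 ⇒ Z^3
Ȟ^1: (3−0)−3=0 ⇒ 0
Ȟ^2: (0−0)−0=0 ⇒ 0


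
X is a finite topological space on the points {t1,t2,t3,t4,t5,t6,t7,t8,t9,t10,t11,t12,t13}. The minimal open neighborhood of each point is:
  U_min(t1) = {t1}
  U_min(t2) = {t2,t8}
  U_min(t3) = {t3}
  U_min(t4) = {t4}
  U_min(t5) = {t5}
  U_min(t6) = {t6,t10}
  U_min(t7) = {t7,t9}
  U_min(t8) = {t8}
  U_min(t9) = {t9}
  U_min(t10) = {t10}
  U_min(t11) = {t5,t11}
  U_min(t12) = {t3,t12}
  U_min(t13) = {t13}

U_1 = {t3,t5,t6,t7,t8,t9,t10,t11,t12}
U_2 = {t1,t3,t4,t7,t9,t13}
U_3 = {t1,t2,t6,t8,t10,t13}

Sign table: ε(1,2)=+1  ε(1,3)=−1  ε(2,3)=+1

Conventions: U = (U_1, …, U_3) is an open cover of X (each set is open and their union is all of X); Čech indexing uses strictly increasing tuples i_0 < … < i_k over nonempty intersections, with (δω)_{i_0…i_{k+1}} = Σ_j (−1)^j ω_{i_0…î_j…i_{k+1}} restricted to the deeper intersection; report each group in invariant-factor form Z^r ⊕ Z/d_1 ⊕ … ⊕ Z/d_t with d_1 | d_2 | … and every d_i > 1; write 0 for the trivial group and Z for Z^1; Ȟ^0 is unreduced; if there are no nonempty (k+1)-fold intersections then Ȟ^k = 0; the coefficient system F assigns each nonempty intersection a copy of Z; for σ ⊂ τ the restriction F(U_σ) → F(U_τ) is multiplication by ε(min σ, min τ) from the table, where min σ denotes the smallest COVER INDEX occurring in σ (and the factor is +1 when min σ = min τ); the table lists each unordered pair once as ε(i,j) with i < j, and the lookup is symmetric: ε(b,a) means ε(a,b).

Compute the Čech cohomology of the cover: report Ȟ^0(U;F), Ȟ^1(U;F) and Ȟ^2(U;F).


Ȟ^0 ≅ 0; Ȟ^1 ≅ Z/2; Ȟ^2 ≅ 0

nonempty overlaps:
  U12={t3,t7,t9} U13={t6,t8,t10} U23={t1,t13}
C dims 3,3; δ0: rk 3, SNF 1^2·2
degree 0: 3−3−0 = 0 → Ȟ^0 ≅ 0
degree 1: 3−0−3 = 0 plus torsion [2] → Ȟ^1 ≅ Z/2
degree 2: 0−0−0 = 0 → Ȟ^2 ≅ 0


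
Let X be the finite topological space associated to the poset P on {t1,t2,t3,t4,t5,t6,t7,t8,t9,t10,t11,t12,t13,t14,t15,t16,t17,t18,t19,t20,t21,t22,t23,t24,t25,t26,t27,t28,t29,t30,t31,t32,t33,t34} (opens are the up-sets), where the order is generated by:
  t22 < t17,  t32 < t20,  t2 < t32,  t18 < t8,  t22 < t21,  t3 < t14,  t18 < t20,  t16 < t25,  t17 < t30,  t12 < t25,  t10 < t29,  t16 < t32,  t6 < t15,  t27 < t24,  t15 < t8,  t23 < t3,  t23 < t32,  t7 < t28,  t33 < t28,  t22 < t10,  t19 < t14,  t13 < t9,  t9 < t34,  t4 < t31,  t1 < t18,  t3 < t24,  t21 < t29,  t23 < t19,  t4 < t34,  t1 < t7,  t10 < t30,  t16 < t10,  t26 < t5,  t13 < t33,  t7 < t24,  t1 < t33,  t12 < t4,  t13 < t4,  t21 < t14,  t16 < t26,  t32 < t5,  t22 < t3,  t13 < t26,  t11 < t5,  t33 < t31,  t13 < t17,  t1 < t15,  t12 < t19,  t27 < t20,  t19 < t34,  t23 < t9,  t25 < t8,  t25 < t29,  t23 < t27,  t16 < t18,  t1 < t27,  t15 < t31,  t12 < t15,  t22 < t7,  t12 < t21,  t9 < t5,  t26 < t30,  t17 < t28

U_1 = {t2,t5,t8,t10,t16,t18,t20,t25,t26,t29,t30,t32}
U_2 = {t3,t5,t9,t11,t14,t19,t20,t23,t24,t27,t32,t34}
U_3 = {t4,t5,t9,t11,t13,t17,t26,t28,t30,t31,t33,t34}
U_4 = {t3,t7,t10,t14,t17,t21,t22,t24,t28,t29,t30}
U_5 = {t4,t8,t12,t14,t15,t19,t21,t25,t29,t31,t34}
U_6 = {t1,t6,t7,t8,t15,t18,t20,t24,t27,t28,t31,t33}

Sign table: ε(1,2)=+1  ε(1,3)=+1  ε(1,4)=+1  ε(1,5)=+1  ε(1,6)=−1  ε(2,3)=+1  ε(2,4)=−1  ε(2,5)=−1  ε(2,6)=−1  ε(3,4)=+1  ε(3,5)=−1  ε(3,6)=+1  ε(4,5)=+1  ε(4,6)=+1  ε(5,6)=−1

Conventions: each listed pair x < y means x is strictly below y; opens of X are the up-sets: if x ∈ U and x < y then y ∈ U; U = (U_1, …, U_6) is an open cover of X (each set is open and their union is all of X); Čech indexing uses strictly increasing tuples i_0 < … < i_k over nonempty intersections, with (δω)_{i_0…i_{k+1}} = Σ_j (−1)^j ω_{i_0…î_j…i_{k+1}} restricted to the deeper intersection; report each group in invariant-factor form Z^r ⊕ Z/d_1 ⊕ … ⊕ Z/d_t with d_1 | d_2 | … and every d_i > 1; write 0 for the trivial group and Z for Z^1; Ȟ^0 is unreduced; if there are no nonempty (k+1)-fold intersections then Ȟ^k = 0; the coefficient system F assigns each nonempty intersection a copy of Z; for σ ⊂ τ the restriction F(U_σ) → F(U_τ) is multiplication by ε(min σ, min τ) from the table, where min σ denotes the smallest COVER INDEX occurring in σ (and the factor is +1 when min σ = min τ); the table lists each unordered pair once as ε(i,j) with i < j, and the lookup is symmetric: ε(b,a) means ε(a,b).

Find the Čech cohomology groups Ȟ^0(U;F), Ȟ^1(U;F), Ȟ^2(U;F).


Ȟ^0 ≅ 0, Ȟ^1 ≅ Z/2 and Ȟ^2 ≅ Z

nonempty overlaps:
  U12={t5,t20,t32} U13={t5,t26,t30} U14={t10,t29,t30} U15={t8,t25,t29} U16={t8,t18,t20} U23={t5,t9,t11,t34} U24={t3,t14,t24} U25={t14,t19,t34} U26={t20,t24,t27} U34={t17,t28,t30} U35={t4,t31,t34} U36={t28,t31,t33} U45={t14,t21,t29} U46={t7,t24,t28} U56={t8,t15,t31}
  U123={t5} U126={t20} U134={t30} U145={t29} U156={t8} U235={t34} U245={t14} U246={t24} U346={t28} U356={t31}
C dims 6,15,10; δ0: rk 6, SNF 1^5·2; δ1: rk 9, SNF 1^9
degree 0: 6−6−0 = 0 → Ȟ^0 ≅ 0
degree 1: 15−9−6 = 0 plus torsion [2] → Ȟ^1 ≅ Z/2
degree 2: 10−0−9 = 1 → Ȟ^2 ≅ Z


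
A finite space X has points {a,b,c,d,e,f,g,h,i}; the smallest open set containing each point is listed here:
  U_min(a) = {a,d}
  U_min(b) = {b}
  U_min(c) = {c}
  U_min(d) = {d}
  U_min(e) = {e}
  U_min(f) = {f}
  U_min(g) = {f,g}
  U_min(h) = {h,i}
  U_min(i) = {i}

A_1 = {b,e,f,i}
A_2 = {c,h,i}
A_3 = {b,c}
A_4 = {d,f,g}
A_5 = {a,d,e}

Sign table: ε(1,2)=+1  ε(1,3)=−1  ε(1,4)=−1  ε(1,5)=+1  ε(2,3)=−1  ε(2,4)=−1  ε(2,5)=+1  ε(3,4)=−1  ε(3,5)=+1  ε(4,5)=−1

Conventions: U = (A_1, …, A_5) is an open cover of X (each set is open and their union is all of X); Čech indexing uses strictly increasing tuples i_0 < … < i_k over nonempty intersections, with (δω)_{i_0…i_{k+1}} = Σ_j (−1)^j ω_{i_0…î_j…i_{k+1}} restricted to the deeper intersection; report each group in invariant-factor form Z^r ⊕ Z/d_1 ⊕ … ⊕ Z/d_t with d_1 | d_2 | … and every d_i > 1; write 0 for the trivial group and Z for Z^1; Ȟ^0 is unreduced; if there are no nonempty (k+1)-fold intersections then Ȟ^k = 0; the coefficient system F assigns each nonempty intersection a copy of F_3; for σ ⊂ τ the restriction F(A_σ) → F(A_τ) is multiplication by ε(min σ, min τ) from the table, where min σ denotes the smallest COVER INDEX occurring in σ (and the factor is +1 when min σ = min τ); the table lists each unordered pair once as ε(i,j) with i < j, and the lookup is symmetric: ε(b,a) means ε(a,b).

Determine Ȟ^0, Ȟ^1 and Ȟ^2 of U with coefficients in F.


Ȟ^0 ≅ Z/3; Ȟ^1 ≅ Z/3 ⊕ Z/3; Ȟ^2 ≅ 0

cover nerve:
  A12={i} A13={b} A14={f} A15={e} A23={c} A45={d}
C dims 5,6; δ0: rk_F3 4
Ȟ^0: (5−4)−0=1 ⇒ Z/3
Ȟ^1: (6−0)−4=2 ⇒ Z/3 ⊕ Z/3
Ȟ^2: (0−0)−0=0 ⇒ 0


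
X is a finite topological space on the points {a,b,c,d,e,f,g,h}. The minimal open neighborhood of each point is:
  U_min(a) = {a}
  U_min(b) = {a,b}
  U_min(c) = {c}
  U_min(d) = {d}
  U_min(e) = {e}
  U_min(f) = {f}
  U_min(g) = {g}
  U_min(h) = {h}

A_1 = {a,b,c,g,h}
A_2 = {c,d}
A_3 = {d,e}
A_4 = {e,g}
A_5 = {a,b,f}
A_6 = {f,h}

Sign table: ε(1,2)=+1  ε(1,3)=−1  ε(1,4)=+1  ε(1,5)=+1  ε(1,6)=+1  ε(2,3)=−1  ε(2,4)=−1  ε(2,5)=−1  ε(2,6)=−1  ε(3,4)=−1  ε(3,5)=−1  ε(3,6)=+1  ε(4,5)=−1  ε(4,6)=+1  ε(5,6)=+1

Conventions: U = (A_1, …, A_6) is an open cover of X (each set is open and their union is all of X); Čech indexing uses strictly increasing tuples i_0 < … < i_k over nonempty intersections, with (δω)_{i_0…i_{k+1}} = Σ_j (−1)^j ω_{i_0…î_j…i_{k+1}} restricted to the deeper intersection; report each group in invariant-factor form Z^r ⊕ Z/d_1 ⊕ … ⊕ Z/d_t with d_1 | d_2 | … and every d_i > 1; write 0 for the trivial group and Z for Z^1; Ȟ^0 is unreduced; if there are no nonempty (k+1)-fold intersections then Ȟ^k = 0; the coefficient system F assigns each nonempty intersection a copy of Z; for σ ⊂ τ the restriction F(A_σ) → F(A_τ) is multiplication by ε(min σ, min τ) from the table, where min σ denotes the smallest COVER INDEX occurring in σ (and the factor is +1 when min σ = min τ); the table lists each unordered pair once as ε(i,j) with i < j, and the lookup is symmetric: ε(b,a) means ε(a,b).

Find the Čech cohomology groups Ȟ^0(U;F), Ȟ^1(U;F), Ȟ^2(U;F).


cover nerve:
  A12={c} A14={g} A15={a,b} A16={h} A23={d} A34={e} A56={f}
C dims 6,7; δ0: rk 5, SNF 1^5
Ȟ^0: (6−5)−0=1 ⇒ Z
Ȟ^1: (7−0)−5=2 ⇒ Z^2
Ȟ^2: (0−0)−0=0 ⇒ 0

Ȟ^0 ≅ Z; Ȟ^1 ≅ Z^2; Ȟ^2 ≅ 0


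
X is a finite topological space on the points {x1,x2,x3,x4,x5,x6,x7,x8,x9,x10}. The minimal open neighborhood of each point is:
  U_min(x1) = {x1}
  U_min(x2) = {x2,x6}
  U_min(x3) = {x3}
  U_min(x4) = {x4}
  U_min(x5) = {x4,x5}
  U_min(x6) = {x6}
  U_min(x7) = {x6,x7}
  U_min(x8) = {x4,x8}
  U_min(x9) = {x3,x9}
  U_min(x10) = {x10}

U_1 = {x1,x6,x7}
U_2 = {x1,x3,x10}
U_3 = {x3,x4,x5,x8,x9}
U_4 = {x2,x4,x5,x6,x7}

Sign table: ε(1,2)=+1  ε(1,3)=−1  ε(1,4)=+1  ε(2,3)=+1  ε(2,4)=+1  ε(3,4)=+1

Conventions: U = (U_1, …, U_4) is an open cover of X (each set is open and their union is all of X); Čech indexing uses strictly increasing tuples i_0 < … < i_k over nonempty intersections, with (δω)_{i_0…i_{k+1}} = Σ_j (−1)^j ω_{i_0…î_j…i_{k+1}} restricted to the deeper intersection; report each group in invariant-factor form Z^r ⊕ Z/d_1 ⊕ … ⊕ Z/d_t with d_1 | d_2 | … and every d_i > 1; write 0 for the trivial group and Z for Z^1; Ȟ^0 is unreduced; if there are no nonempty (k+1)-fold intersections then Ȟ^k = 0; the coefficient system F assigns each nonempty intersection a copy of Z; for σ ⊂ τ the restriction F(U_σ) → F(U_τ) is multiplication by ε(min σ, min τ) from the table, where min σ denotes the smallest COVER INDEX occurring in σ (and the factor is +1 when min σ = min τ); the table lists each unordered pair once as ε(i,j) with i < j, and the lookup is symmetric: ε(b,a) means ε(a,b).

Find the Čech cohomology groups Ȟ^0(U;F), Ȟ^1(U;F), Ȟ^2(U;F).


Ȟ^0 ≅ Z,  Ȟ^1 ≅ Z,  Ȟ^2 ≅ 0

nerve of the cover:
  U12={x1} U14={x6,x7} U23={x3} U34={x4,x5}
C dims 4,4; δ0: rk 3, SNF 1^3
Ȟ^0 = (4 − 3) − 0 = 1, so Ȟ^0 ≅ Z
Ȟ^1 = (4 − 0) − 3 = 1, so Ȟ^1 ≅ Z
Ȟ^2 = (0 − 0) − 0 = 0, so Ȟ^2 ≅ 0


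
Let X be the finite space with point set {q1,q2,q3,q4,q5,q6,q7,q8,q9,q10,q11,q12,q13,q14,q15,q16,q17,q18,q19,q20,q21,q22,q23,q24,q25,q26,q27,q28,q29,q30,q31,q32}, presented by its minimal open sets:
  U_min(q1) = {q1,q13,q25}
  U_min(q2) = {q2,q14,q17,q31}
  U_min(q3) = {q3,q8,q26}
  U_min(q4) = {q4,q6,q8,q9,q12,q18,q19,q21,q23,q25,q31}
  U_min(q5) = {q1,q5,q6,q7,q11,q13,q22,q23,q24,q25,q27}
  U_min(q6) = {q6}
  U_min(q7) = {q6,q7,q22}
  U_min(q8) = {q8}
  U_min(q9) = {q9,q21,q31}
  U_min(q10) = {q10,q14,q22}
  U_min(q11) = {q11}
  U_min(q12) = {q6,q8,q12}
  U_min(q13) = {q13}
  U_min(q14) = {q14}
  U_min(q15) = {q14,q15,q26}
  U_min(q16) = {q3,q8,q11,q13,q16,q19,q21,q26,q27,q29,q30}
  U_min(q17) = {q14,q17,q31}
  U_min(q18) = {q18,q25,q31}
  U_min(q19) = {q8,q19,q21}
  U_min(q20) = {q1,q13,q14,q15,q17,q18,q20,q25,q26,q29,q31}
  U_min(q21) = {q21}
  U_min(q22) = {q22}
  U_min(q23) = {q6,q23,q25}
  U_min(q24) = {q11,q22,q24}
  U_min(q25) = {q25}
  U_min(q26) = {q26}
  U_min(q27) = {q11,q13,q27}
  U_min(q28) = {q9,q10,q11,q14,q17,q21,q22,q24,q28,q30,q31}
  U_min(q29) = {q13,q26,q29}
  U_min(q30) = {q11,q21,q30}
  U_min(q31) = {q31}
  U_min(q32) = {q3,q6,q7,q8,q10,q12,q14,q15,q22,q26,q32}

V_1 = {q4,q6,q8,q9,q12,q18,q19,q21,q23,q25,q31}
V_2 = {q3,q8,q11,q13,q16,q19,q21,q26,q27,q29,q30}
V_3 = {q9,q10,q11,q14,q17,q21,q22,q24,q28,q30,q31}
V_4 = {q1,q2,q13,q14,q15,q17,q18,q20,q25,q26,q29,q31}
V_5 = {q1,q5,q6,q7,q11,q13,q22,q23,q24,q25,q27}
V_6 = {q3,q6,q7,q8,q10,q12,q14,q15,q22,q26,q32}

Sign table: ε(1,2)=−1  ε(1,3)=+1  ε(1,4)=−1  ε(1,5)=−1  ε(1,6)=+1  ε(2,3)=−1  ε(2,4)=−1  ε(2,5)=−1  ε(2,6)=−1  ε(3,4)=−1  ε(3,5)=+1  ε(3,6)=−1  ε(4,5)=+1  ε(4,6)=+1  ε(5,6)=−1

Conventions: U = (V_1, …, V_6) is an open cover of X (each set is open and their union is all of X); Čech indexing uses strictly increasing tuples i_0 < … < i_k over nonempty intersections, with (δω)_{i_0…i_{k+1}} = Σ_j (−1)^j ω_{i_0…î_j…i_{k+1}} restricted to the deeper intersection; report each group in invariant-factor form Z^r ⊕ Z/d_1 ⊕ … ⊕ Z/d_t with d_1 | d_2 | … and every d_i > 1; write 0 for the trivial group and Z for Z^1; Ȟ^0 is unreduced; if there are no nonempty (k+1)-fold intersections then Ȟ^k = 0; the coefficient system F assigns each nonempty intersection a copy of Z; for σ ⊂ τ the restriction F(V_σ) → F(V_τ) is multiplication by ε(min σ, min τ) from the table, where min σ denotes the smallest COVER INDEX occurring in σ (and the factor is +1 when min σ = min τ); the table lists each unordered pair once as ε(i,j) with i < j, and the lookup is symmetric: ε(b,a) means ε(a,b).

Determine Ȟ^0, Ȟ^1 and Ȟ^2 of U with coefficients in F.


nerve simplices:
  V12={q8,q19,q21} V13={q9,q21,q31} V14={q18,q25,q31} V15={q6,q23,q25} V16={q6,q8,q12} V23={q11,q21,q30} V24={q13,q26,q29} V25={q11,q13,q27} V26={q3,q8,q26} V34={q14,q17,q31} V35={q11,q22,q24} V36={q10,q14,q22} V45={q1,q13,q25} V46={q14,q15,q26} V56={q6,q7,q22}
  V123={q21} V126={q8} V134={q31} V145={q25} V156={q6} V235={q11} V245={q13} V246={q26} V346={q14} V356={q22}
C dims 6,15,10; δ0: rk 6, SNF 1^5·2; δ1: rk 9, SNF 1^9
degree 0: 6−6−0 = 0 → Ȟ^0 ≅ 0
degree 1: 15−9−6 = 0 plus torsion [2] → Ȟ^1 ≅ Z/2
degree 2: 10−0−9 = 1 → Ȟ^2 ≅ Z

Ȟ^0 = 0; Ȟ^1 = Z/2; Ȟ^2 = Z


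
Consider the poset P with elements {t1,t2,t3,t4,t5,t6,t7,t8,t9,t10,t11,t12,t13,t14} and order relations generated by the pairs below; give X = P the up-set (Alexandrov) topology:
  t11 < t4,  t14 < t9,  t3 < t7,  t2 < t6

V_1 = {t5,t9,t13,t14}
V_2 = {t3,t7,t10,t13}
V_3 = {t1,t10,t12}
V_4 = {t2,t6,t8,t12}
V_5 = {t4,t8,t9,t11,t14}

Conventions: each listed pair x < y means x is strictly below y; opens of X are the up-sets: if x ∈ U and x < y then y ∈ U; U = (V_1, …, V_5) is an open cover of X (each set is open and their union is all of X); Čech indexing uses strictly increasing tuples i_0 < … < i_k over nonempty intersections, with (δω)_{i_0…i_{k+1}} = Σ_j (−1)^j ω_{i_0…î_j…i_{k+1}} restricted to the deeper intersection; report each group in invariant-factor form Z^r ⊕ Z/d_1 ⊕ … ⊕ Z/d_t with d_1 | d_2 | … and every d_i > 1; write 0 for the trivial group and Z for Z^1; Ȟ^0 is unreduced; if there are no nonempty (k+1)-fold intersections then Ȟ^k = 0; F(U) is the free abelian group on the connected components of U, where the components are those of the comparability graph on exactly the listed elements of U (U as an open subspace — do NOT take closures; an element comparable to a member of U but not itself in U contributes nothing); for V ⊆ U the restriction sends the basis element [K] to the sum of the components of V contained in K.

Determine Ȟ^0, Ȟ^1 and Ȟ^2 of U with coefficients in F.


Ȟ^0 = Z^10; Ȟ^1 = 0; Ȟ^2 = 0

nonempty intersections:
  V12={t13} V15={t9,t14} V23={t10} V34={t12} V45={t8}
components per intersection:
  V1: {t5} {t9,t14} {t13}
  V2: {t3,t7} {t10} {t13}
  V3: {t1} {t10} {t12}
  V4: {t2,t6} {t8} {t12}
  V5: {t4,t11} {t8} {t9,t14}
  V12: {t13}
  V15: {t9,t14}
  V23: {t10}
  V34: {t12}
  V45: {t8}
C dims 15,5; δ0: rk 5, SNF 1^5
Ȟ^0: (15−5)−0=10 ⇒ Z^10
Ȟ^1: (5−0)−5=0 ⇒ 0
Ȟ^2: (0−0)−0=0 ⇒ 0


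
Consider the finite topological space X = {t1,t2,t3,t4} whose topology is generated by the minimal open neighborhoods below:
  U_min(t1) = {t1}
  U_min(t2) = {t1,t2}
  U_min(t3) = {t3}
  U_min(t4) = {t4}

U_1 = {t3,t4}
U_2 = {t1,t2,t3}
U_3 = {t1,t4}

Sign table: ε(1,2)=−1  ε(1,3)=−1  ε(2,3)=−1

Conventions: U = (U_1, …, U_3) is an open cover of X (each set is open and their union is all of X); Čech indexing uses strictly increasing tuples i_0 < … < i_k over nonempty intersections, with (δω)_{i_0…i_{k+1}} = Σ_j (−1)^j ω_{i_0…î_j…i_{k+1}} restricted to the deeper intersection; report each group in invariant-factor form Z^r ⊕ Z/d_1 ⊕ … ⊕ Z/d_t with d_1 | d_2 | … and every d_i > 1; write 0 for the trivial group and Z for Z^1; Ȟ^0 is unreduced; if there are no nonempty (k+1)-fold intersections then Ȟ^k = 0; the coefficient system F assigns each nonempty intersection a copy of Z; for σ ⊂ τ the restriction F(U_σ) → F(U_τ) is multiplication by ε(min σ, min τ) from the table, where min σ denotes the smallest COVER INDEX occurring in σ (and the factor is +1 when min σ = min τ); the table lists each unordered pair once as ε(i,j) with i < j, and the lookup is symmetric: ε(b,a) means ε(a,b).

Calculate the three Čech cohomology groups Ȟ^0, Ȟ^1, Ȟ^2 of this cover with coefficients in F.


Ȟ^0 ≅ 0; Ȟ^1 ≅ Z/2; Ȟ^2 ≅ 0

intersection data:
  U12={t3} U13={t4} U23={t1}
C dims 3,3; δ0: rk 3, SNF 1^2·2
Ȟ^0 = (3 − 3) − 0 = 0, so Ȟ^0 ≅ 0
Ȟ^1 = (3 − 0) − 3 = 0 plus torsion [2], so Ȟ^1 ≅ Z/2
Ȟ^2 = (0 − 0) − 0 = 0, so Ȟ^2 ≅ 0


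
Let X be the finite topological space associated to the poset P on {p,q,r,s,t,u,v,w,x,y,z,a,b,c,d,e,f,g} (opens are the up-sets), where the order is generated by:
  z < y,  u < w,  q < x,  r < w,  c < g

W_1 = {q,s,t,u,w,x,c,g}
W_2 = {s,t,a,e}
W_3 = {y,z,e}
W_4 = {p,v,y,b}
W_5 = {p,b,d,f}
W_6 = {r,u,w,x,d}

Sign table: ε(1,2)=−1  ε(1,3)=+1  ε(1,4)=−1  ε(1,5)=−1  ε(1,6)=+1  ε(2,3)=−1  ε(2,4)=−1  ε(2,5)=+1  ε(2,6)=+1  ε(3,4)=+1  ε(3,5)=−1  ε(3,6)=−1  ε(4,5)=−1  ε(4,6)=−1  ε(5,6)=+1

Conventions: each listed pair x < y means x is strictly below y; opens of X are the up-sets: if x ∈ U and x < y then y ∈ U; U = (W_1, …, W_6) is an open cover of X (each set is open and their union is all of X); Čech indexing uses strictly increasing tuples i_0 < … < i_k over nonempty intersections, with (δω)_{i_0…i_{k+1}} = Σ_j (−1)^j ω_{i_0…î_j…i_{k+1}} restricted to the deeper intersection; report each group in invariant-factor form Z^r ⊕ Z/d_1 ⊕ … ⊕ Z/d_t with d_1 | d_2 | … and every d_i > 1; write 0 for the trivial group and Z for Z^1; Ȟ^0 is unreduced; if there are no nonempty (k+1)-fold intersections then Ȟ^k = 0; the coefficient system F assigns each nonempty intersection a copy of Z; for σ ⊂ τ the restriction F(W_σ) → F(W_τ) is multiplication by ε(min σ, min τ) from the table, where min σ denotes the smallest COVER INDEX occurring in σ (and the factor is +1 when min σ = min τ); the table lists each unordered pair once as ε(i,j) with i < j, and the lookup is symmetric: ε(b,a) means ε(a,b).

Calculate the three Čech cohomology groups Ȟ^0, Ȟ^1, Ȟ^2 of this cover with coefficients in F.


cover nerve:
  W12={s,t} W16={u,w,x} W23={e} W34={y} W45={p,b} W56={d}
C dims 6,6; δ0: rk 6, SNF 1^5·2
Ȟ^0: (6−6)−0=0 ⇒ 0
Ȟ^1: (6−0)−6=0 plus torsion [2] ⇒ Z/2
Ȟ^2: (0−0)−0=0 ⇒ 0

Ȟ^0 = 0; Ȟ^1 = Z/2; Ȟ^2 = 0


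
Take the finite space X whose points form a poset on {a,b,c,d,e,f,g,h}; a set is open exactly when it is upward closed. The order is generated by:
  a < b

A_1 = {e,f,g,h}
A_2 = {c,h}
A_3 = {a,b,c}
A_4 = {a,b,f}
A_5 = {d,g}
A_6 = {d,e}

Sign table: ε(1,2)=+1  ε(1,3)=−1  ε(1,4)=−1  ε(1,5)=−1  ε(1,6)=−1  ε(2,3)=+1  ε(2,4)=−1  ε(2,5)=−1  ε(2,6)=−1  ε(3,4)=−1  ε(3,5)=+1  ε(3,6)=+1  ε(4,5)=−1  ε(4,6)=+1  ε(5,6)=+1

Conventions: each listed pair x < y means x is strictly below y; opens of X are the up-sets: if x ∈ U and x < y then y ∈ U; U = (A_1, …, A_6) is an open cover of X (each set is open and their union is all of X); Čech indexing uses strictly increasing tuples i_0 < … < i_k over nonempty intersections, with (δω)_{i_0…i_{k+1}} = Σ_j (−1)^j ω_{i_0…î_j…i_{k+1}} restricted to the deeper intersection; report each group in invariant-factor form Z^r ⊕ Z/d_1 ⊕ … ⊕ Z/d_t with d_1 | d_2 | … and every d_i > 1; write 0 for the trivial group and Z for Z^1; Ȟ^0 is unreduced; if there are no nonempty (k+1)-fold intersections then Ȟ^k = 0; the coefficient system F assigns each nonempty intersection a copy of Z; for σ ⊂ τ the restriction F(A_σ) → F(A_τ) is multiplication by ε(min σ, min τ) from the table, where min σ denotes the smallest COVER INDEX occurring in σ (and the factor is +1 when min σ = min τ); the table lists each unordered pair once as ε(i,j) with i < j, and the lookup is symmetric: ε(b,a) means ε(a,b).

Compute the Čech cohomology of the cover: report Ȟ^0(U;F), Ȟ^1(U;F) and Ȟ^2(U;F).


cover nerve:
  A12={h} A14={f} A15={g} A16={e} A23={c} A34={a,b} A56={d}
C dims 6,7; δ0: rk 5, SNF 1^5
Ȟ^0: (6−5)−0=1 ⇒ Z
Ȟ^1: (7−0)−5=2 ⇒ Z^2
Ȟ^2: (0−0)−0=0 ⇒ 0

Ȟ^0(U;F) ≅ Z; Ȟ^1(U;F) ≅ Z^2; Ȟ^2(U;F) ≅ 0


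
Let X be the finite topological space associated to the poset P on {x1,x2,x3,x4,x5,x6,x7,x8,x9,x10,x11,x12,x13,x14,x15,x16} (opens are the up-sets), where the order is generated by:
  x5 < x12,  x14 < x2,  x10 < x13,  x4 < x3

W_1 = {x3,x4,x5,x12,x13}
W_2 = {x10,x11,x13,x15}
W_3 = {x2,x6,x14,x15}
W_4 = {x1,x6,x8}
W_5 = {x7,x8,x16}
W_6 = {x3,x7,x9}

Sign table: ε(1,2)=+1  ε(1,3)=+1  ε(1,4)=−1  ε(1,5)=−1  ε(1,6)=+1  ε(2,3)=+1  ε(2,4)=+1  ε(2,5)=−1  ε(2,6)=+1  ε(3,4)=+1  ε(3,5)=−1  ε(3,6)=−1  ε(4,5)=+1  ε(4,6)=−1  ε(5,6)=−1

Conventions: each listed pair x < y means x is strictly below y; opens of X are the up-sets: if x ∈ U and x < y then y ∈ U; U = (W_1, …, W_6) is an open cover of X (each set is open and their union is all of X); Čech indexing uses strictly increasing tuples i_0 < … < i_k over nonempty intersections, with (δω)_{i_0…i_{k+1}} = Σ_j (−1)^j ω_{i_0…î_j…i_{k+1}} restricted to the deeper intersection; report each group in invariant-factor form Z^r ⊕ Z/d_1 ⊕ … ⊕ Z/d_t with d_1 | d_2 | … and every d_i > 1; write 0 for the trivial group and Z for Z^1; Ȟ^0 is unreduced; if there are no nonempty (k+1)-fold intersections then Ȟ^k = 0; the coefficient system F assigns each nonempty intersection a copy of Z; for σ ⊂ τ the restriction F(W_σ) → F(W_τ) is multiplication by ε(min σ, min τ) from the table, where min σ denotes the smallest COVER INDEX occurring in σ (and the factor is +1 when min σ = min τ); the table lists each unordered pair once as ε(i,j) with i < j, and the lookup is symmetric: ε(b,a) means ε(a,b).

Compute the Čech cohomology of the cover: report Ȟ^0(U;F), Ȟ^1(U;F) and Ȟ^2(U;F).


Ȟ^0 = 0, Ȟ^1 = Z/2, Ȟ^2 = 0

nerve of the cover:
  W12={x13} W16={x3} W23={x15} W34={x6} W45={x8} W56={x7}
C dims 6,6; δ0: rk 6, SNF 1^5·2
Ȟ^0 = (6 − 6) − 0 = 0, so Ȟ^0 ≅ 0
Ȟ^1 = (6 − 0) − 6 = 0 plus torsion [2], so Ȟ^1 ≅ Z/2
Ȟ^2 = (0 − 0) − 0 = 0, so Ȟ^2 ≅ 0


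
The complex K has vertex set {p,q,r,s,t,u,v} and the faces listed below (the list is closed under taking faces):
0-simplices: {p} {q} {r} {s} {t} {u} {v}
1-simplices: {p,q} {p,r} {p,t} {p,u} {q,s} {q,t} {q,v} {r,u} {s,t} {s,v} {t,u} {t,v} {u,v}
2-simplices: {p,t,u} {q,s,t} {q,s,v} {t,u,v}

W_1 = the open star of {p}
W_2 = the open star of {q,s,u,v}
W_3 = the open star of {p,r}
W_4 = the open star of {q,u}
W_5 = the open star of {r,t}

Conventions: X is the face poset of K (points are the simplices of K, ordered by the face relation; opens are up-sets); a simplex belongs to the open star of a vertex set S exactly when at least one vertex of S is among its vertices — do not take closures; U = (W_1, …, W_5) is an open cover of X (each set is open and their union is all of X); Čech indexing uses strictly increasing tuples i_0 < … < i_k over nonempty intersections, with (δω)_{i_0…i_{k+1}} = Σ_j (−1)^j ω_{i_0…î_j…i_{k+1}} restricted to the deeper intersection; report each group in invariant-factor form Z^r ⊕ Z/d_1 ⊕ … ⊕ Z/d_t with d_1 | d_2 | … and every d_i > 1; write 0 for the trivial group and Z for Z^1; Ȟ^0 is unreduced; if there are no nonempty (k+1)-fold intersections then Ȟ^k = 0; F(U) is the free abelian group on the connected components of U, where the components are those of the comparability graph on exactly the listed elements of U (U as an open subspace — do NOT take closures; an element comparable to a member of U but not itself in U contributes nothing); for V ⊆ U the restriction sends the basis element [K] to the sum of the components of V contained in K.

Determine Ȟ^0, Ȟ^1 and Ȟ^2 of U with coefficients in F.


Ȟ^0(U;F) ≅ Z,  Ȟ^1(U;F) ≅ Z^3,  Ȟ^2(U;F) ≅ 0

intersection data:
  W1={{p},{p,q},{p,r},{p,t},{p,u},{p,t,u}} W2={{q},{s},{u},{v},{p,q},{p,u},{q,s},{q,t},{q,v},{r,u},{s,t},{s,v},{t,u},{t,v},{u,v},{p,t,u},{q,s,t},{q,s,v},{t,u,v}} W3={{p},{r},{p,q},{p,r},{p,t},{p,u},{r,u},{p,t,u}} W4={{q},{u},{p,q},{p,u},{q,s},{q,t},{q,v},{r,u},{t,u},{u,v},{p,t,u},{q,s,t},{q,s,v},{t,u,v}} W5={{r},{t},{p,r},{p,t},{q,t},{r,u},{s,t},{t,u},{t,v},{p,t,u},{q,s,t},{t,u,v}}
  W12={{p,q},{p,u},{p,t,u}} W13={{p},{p,q},{p,r},{p,t},{p,u},{p,t,u}} W14={{p,q},{p,u},{p,t,u}} W15={{p,r},{p,t},{p,t,u}} W23={{p,q},{p,u},{r,u},{p,t,u}} W24={{q},{u},{p,q},{p,u},{q,s},{q,t},{q,v},{r,u},{t,u},{u,v},{p,t,u},{q,s,t},{q,s,v},{t,u,v}} W25={{q,t},{r,u},{s,t},{t,u},{t,v},{p,t,u},{q,s,t},{t,u,v}} W34={{p,q},{p,u},{r,u},{p,t,u}} W35={{r},{p,r},{p,t},{r,u},{p,t,u}} W45={{q,t},{r,u},{t,u},{p,t,u},{q,s,t},{t,u,v}}
  W123={{p,q},{p,u},{p,t,u}} W124={{p,q},{p,u},{p,t,u}} W125={{p,t,u}} W134={{p,q},{p,u},{p,t,u}} W135={{p,r},{p,t},{p,t,u}} W145={{p,t,u}} W234={{p,q},{p,u},{r,u},{p,t,u}} W235={{r,u},{p,t,u}} W245={{q,t},{r,u},{t,u},{p,t,u},{q,s,t},{t,u,v}} W345={{r,u},{p,t,u}}
  W1234={{p,q},{p,u},{p,t,u}} W1235={{p,t,u}} W1245={{p,t,u}} W1345={{p,t,u}} W2345={{r,u},{p,t,u}}
  W12345={{p,t,u}}
components per intersection:
  W1: {{p},{p,q},{p,r},{p,t},{p,u},{p,t,u}}
  W2: {{q},{s},{u},{v},{p,q},{p,u},{q,s},{q,t},{q,v},{r,u},{s,t},{s,v},{t,u},{t,v},{u,v},{p,t,u},{q,s,t},{q,s,v},{t,u,v}}
  W3: {{p},{r},{p,q},{p,r},{p,t},{p,u},{r,u},{p,t,u}}
  W4: {{q},{p,q},{q,s},{q,t},{q,v},{q,s,t},{q,s,v}} {{u},{p,u},{r,u},{t,u},{u,v},{p,t,u},{t,u,v}}
  W5: {{r},{p,r},{r,u}} {{t},{p,t},{q,t},{s,t},{t,u},{t,v},{p,t,u},{q,s,t},{t,u,v}}
  W12: {{p,q}} {{p,u},{p,t,u}}
  W13: {{p},{p,q},{p,r},{p,t},{p,u},{p,t,u}}
  W14: {{p,q}} {{p,u},{p,t,u}}
  W15: {{p,r}} {{p,t},{p,t,u}}
  W23: {{p,q}} {{p,u},{p,t,u}} {{r,u}}
  W24: {{q},{p,q},{q,s},{q,t},{q,v},{q,s,t},{q,s,v}} {{u},{p,u},{r,u},{t,u},{u,v},{p,t,u},{t,u,v}}
  W25: {{q,t},{s,t},{q,s,t}} {{r,u}} {{t,u},{t,v},{p,t,u},{t,u,v}}
  W34: {{p,q}} {{p,u},{p,t,u}} {{r,u}}
  W35: {{r},{p,r},{r,u}} {{p,t},{p,t,u}}
  W45: {{q,t},{q,s,t}} {{r,u}} {{t,u},{p,t,u},{t,u,v}}
  W123: {{p,q}} {{p,u},{p,t,u}}
  W124: {{p,q}} {{p,u},{p,t,u}}
  W125: {{p,t,u}}
  W134: {{p,q}} {{p,u},{p,t,u}}
  W135: {{p,r}} {{p,t},{p,t,u}}
  W145: {{p,t,u}}
  W234: {{p,q}} {{p,u},{p,t,u}} {{r,u}}
  W235: {{r,u}} {{p,t,u}}
  W245: {{q,t},{q,s,t}} {{r,u}} {{t,u},{p,t,u},{t,u,v}}
  W345: {{r,u}} {{p,t,u}}
  W1234: {{p,q}} {{p,u},{p,t,u}}
  W1235: {{p,t,u}}
  W1245: {{p,t,u}}
  W1345: {{p,t,u}}
  W2345: {{r,u}} {{p,t,u}}
  W12345: {{p,t,u}}
C dims 7,23,20,7; δ0: rk 6, SNF 1^6; δ1: rk 14, SNF 1^14; δ2: rk 6, SNF 1^6
Ȟ^0 = (7 − 6) − 0 = 1, so Ȟ^0 ≅ Z
Ȟ^1 = (23 − 14) − 6 = 3, so Ȟ^1 ≅ Z^3
Ȟ^2 = (20 − 6) − 14 = 0, so Ȟ^2 ≅ 0


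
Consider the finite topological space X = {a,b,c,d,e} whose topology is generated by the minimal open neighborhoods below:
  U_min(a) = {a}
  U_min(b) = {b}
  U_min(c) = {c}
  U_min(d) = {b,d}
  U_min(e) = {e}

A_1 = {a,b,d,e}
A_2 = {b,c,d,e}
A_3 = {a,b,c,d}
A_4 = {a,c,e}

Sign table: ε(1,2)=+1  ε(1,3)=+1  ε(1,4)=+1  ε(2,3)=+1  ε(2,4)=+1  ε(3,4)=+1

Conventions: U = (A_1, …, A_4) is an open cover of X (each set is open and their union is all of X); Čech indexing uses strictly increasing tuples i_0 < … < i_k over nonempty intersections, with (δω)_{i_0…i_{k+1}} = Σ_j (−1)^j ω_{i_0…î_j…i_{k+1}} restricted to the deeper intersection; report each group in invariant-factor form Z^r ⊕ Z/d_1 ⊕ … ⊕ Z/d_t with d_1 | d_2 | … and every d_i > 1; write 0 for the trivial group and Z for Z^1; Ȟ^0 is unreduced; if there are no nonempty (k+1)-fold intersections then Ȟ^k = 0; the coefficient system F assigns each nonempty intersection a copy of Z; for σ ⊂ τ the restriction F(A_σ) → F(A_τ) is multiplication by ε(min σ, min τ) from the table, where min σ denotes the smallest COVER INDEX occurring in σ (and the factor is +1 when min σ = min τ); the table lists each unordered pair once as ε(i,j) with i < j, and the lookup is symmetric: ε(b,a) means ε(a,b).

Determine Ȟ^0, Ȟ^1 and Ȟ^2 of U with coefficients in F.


intersection data:
  A12={b,d,e} A13={a,b,d} A14={a,e} A23={b,c,d} A24={c,e} A34={a,c}
  A123={b,d} A124={e} A134={a} A234={c}
C dims 4,6,4; δ0: rk 3, SNF 1^3; δ1: rk 3, SNF 1^3
Ȟ^0 = (4 − 3) − 0 = 1, so Ȟ^0 ≅ Z
Ȟ^1 = (6 − 3) − 3 = 0, so Ȟ^1 ≅ 0
Ȟ^2 = (4 − 0) − 3 = 1, so Ȟ^2 ≅ Z

Ȟ^0 ≅ Z,  Ȟ^1 ≅ 0,  Ȟ^2 ≅ Z


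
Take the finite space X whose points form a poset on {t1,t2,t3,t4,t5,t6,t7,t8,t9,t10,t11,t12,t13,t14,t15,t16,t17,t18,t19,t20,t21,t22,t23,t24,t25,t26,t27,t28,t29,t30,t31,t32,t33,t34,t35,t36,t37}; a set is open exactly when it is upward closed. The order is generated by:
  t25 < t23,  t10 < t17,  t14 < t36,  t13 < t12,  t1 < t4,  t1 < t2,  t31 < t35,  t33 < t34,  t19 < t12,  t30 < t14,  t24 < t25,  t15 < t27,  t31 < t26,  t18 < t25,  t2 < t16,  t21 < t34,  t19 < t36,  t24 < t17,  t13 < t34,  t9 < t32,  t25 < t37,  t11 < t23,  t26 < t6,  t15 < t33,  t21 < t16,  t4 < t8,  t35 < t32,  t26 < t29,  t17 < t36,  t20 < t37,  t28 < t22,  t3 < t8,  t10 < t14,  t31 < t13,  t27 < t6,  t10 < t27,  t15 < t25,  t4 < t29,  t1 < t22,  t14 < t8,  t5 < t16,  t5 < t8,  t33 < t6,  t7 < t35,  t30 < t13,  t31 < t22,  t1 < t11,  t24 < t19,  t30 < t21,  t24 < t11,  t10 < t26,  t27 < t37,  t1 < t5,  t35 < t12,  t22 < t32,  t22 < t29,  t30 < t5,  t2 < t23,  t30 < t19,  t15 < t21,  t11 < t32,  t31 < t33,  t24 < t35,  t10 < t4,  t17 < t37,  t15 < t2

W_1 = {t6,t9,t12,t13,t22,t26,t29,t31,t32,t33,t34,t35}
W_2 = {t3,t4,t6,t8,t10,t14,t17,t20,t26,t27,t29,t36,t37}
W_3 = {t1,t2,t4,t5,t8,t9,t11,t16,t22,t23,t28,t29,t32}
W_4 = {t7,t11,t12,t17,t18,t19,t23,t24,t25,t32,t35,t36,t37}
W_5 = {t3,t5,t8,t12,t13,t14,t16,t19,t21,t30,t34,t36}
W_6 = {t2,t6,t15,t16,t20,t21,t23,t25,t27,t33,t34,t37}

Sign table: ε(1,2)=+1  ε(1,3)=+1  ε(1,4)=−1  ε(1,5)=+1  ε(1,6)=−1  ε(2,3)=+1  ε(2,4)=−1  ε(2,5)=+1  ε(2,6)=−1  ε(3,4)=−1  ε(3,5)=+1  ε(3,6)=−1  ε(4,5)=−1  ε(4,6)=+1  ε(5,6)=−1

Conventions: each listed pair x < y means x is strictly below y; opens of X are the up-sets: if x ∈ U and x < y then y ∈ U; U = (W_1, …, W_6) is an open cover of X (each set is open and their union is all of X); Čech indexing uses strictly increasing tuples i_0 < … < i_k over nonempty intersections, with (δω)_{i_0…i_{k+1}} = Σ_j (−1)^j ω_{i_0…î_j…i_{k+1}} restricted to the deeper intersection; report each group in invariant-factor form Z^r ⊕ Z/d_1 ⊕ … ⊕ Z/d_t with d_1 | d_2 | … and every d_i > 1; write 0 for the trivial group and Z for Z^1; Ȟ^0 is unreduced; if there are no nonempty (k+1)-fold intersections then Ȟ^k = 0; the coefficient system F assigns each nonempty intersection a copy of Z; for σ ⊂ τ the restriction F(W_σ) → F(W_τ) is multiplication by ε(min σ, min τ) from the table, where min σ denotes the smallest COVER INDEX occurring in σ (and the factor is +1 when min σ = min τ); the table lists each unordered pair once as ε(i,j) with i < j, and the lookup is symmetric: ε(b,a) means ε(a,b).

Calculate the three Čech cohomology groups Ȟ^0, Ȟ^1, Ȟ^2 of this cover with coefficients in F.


nonempty overlaps:
  W12={t6,t26,t29} W13={t9,t22,t29,t32} W14={t12,t32,t35} W15={t12,t13,t34} W16={t6,t33,t34} W23={t4,t8,t29} W24={t17,t36,t37} W25={t3,t8,t14,t36} W26={t6,t20,t27,t37} W34={t11,t23,t32} W35={t5,t8,t16} W36={t2,t16,t23} W45={t12,t19,t36} W46={t23,t25,t37} W56={t16,t21,t34}
  W123={t29} W126={t6} W134={t32} W145={t12} W156={t34} W235={t8} W245={t36} W246={t37} W346={t23} W356={t16}
C dims 6,15,10; δ0: rk 5, SNF 1^5; δ1: rk 10, SNF 1^9·2
degree 0: 6−5−0 = 1 → Ȟ^0 ≅ Z
degree 1: 15−10−5 = 0 → Ȟ^1 ≅ 0
degree 2: 10−0−10 = 0 plus torsion [2] → Ȟ^2 ≅ Z/2

Ȟ^0 ≅ Z,  Ȟ^1 ≅ 0,  Ȟ^2 ≅ Z/2
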